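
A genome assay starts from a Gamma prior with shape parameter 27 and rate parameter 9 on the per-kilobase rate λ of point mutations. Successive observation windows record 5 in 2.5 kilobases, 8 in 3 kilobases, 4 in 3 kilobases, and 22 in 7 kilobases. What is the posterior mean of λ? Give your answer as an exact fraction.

132/49

Total count: 5 + 8 + 4 + 22 = 39.
Total exposure: 2.5 + 3 + 3 + 7 = 15.5 kilobases.
By Gamma–Poisson conjugacy, the posterior is Gamma(α + Σx, β + Σt) = Gamma(27 + 39, 9 + 15.5) = Gamma(66, 49/2).
Posterior mean = α'/β' = 66/(49/2) = 132/49.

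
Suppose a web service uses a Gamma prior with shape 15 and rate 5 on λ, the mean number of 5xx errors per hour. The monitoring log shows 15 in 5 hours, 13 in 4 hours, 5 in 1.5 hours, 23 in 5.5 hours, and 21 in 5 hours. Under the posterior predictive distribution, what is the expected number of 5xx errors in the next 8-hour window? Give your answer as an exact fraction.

Total count: 15 + 13 + 5 + 23 + 21 = 77.
Total exposure: 5 + 4 + 1.5 + 5.5 + 5 = 21 hours.
The Gamma prior is conjugate for the Poisson rate, so λ | data ~ Gamma(15+77, 5+21) = Gamma(92, 26).
Predictive mean over an 8-hour window = T·E[λ|data] = 8·92/26 = 368/13.

368/13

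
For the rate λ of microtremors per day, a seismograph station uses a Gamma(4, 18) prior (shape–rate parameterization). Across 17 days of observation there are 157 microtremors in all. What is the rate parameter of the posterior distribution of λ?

Total count 157 over total exposure 17 days.
Posterior: α' = 4 + 157 = 161, β' = 18 + 17 = 35.

35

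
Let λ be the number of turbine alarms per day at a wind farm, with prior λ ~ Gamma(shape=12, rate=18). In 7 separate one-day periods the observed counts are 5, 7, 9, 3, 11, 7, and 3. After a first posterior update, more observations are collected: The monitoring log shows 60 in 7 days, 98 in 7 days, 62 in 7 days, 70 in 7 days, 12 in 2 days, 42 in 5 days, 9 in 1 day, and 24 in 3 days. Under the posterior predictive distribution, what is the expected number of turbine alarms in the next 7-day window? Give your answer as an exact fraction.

Total count: 5 + 7 + 9 + 3 + 11 + 7 + 3 = 45.
Total exposure: 7 days.
After the first batch: Gamma(12 + 45, 18 + 7) = Gamma(57, 25).
Total count: 60 + 98 + 62 + 70 + 12 + 42 + 9 + 24 = 377.
Total exposure: 7 + 7 + 7 + 7 + 2 + 5 + 1 + 3 = 39 days.
After the second batch: Gamma(57 + 377, 25 + 39) = Gamma(434, 64).
Predictive mean over a 7-day window = T·E[λ|data] = 7·434/64 = 1519/32.

1519/32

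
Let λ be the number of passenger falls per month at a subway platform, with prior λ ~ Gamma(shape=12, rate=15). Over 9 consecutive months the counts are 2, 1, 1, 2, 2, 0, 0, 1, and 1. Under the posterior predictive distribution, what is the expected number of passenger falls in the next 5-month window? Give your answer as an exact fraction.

Total count: 2 + 1 + 1 + 2 + 2 + 0 + 0 + 1 + 1 = 10.
Total exposure: 9 months.
Posterior: α' = 12 + 10 = 22, β' = 15 + 9 = 24.
Predictive mean over a 5-month window = T·E[λ|data] = 5·22/24 = 55/12.

55/12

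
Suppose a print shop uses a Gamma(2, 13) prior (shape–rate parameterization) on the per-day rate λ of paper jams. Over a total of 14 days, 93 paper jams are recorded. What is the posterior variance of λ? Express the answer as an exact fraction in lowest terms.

Total count 93 over total exposure 14 days.
Conjugate update: add total count to the shape and total exposure to the rate, giving Gamma(95, 27).
Posterior variance = α'/β'² = 95/729.

95/729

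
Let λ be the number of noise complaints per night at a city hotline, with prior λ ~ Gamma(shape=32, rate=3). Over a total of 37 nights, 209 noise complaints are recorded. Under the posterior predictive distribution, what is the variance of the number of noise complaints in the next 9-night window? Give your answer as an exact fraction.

Total count 209 over total exposure 37 nights.
Conjugate update: add total count to the shape and total exposure to the rate, giving Gamma(241, 40).
The posterior predictive for a window of length T is Negative Binomial with variance T·α'·(β'+T)/β'² = 9·241·49/1600 = 106281/1600.

106281/1600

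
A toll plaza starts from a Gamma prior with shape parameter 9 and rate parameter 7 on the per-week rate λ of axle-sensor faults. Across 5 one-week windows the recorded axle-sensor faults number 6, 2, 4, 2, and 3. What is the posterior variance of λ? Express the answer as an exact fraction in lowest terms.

Total count: 6 + 2 + 4 + 2 + 3 = 17.
Total exposure: 5 weeks.
The Gamma prior is conjugate for the Poisson rate, so λ | data ~ Gamma(9+17, 7+5) = Gamma(26, 12).
Posterior variance = α'/β'² = 26/144 = 13/72.

13/72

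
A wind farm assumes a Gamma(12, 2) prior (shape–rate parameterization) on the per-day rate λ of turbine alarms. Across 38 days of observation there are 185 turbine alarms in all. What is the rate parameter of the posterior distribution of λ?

Total count 185 over total exposure 38 days.
The Gamma prior is conjugate for the Poisson rate, so λ | data ~ Gamma(12+185, 2+38) = Gamma(197, 40).

40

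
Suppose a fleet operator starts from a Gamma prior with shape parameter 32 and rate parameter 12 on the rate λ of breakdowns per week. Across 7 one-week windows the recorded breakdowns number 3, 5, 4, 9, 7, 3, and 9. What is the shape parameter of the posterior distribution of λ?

72

Total count: 3 + 5 + 4 + 9 + 7 + 3 + 9 = 40.
Total exposure: 7 weeks.
The Gamma prior is conjugate for the Poisson rate, so λ | data ~ Gamma(32+40, 12+7) = Gamma(72, 19).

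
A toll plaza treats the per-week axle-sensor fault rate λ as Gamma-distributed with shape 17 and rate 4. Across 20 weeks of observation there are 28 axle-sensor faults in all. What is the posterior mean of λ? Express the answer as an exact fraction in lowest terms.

Total count 28 over total exposure 20 weeks.
Posterior: α' = 17 + 28 = 45, β' = 4 + 20 = 24.
Posterior mean = α'/β' = 45/24 = 15/8.

15/8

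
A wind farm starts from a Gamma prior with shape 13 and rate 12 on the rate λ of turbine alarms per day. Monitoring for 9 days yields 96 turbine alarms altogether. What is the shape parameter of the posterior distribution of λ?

Total count 96 over total exposure 9 days.
Posterior: α' = 13 + 96 = 109, β' = 12 + 9 = 21.

109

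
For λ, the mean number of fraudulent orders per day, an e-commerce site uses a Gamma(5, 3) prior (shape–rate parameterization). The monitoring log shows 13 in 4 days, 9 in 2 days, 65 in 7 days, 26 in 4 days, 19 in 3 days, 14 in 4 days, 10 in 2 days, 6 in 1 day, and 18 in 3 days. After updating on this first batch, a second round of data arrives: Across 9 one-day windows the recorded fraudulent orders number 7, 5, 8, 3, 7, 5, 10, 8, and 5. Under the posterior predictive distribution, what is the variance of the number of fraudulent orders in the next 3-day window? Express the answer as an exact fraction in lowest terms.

Total count: 13 + 9 + 65 + 26 + 19 + 14 + 10 + 6 + 18 = 180.
Total exposure: 4 + 2 + 7 + 4 + 3 + 4 + 2 + 1 + 3 = 30 days.
After the first batch: Gamma(5 + 180, 3 + 30) = Gamma(185, 33).
Total count: 7 + 5 + 8 + 3 + 7 + 5 + 10 + 8 + 5 = 58.
Total exposure: 9 days.
After the second batch: Gamma(185 + 58, 33 + 9) = Gamma(243, 42).
The posterior predictive for a window of length T is Negative Binomial with variance T·α'·(β'+T)/β'² = 3·243·45/1764 = 3645/196.

3645/196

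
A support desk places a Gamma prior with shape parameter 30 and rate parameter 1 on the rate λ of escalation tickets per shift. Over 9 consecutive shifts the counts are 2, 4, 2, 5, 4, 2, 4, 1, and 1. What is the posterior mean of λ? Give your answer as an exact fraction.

Total count: 2 + 4 + 2 + 5 + 4 + 2 + 4 + 1 + 1 = 25.
Total exposure: 9 shifts.
Gamma(α, β) with Poisson data over total exposure Σt gives posterior Gamma(α+Σx, β+Σt) = Gamma(55, 10).
Posterior mean = α'/β' = 55/10 = 11/2.

11/2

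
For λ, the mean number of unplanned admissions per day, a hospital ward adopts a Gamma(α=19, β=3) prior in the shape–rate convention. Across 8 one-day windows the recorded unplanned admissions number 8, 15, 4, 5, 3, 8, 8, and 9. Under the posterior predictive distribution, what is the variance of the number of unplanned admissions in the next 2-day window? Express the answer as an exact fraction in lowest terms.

Total count: 8 + 15 + 4 + 5 + 3 + 8 + 8 + 9 = 60.
Total exposure: 8 days.
The Gamma prior is conjugate for the Poisson rate, so λ | data ~ Gamma(19+60, 3+8) = Gamma(79, 11).
The posterior predictive for a window of length T is Negative Binomial with variance T·α'·(β'+T)/β'² = 2·79·13/121 = 2054/121.

2054/121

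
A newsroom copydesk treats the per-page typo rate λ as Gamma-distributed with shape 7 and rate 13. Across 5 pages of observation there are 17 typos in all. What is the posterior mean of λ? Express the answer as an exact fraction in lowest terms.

Total count 17 over total exposure 5 pages.
Posterior: α' = 7 + 17 = 24, β' = 13 + 5 = 18.
Posterior mean = α'/β' = 24/18 = 4/3.

4/3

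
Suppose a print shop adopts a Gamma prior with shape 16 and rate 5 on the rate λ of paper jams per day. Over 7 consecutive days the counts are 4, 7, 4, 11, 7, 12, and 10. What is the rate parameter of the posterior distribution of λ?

12

Total count: 4 + 7 + 4 + 11 + 7 + 12 + 10 = 55.
Total exposure: 7 days.
Conjugate update: add total count to the shape and total exposure to the rate, giving Gamma(71, 12).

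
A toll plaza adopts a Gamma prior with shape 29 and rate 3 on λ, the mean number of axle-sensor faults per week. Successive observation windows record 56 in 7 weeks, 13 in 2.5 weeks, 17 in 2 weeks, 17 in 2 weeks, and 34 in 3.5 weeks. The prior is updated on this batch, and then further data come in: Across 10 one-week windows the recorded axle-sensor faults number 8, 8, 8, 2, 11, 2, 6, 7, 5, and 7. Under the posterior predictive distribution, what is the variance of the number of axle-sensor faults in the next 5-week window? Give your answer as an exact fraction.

805/18

Total count: 56 + 13 + 17 + 17 + 34 = 137.
Total exposure: 7 + 2.5 + 2 + 2 + 3.5 = 17 weeks.
After the first batch: Gamma(29 + 137, 3 + 17) = Gamma(166, 20).
Total count: 8 + 8 + 8 + 2 + 11 + 2 + 6 + 7 + 5 + 7 = 64.
Total exposure: 10 weeks.
After the second batch: Gamma(166 + 64, 20 + 10) = Gamma(230, 30).
The posterior predictive for a window of length T is Negative Binomial with variance T·α'·(β'+T)/β'² = 5·230·35/900 = 805/18.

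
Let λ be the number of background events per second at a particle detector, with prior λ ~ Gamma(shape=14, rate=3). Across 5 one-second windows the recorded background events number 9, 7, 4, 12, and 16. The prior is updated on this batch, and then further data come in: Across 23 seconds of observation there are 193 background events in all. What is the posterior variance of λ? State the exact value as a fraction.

255/961

Total count: 9 + 7 + 4 + 12 + 16 = 48.
Total exposure: 5 seconds.
After the first batch: Gamma(14 + 48, 3 + 5) = Gamma(62, 8).
Total count 193 over total exposure 23 seconds.
After the second batch: Gamma(62 + 193, 8 + 23) = Gamma(255, 31).
Posterior variance = α'/β'² = 255/961.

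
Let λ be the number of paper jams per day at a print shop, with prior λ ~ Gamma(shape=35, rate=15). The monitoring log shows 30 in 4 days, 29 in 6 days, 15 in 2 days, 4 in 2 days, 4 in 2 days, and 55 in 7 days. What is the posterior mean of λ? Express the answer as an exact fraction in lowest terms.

86/19

Total count: 30 + 29 + 15 + 4 + 4 + 55 = 137.
Total exposure: 4 + 6 + 2 + 2 + 2 + 7 = 23 days.
By Gamma–Poisson conjugacy, the posterior is Gamma(α + Σx, β + Σt) = Gamma(35 + 137, 15 + 23) = Gamma(172, 38).
Posterior mean = α'/β' = 172/38 = 86/19.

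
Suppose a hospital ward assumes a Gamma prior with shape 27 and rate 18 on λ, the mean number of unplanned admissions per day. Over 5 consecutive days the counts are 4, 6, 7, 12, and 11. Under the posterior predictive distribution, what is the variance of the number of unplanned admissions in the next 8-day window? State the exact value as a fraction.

16616/529

Total count: 4 + 6 + 7 + 12 + 11 = 40.
Total exposure: 5 days.
The Gamma prior is conjugate for the Poisson rate, so λ | data ~ Gamma(27+40, 18+5) = Gamma(67, 23).
The posterior predictive for a window of length T is Negative Binomial with variance T·α'·(β'+T)/β'² = 8·67·31/529 = 16616/529.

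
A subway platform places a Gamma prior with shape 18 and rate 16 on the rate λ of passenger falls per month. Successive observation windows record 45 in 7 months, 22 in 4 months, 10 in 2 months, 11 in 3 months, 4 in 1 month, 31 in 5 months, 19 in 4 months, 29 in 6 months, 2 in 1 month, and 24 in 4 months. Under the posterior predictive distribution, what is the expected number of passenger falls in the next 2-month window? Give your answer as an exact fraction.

430/53

Total count: 45 + 22 + 10 + 11 + 4 + 31 + 19 + 29 + 2 + 24 = 197.
Total exposure: 7 + 4 + 2 + 3 + 1 + 5 + 4 + 6 + 1 + 4 = 37 months.
The Gamma prior is conjugate for the Poisson rate, so λ | data ~ Gamma(18+197, 16+37) = Gamma(215, 53).
Predictive mean over a 2-month window = T·E[λ|data] = 2·215/53 = 430/53.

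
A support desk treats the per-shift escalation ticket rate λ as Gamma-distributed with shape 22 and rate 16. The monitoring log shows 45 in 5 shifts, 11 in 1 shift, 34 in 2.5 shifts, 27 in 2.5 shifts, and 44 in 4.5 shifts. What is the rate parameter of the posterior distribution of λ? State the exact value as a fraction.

63/2

Total count: 45 + 11 + 34 + 27 + 44 = 161.
Total exposure: 5 + 1 + 2.5 + 2.5 + 4.5 = 15.5 shifts.
Posterior: α' = 22 + 161 = 183, β' = 16 + 15.5 = 63/2.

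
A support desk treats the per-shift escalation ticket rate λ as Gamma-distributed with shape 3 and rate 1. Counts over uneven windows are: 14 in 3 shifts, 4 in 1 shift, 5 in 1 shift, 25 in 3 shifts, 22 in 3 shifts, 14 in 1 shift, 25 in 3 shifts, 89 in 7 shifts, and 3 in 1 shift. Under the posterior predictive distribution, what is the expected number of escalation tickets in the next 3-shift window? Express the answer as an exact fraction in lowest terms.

51/2

Total count: 14 + 4 + 5 + 25 + 22 + 14 + 25 + 89 + 3 = 201.
Total exposure: 3 + 1 + 1 + 3 + 3 + 1 + 3 + 7 + 1 = 23 shifts.
By Gamma–Poisson conjugacy, the posterior is Gamma(α + Σx, β + Σt) = Gamma(3 + 201, 1 + 23) = Gamma(204, 24).
Predictive mean over a 3-shift window = T·E[λ|data] = 3·204/24 = 51/2.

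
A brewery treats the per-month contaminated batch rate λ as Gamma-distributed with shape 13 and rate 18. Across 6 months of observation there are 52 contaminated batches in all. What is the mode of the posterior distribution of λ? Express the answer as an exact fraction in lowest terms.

Total count 52 over total exposure 6 months.
By Gamma–Poisson conjugacy, the posterior is Gamma(α + Σx, β + Σt) = Gamma(13 + 52, 18 + 6) = Gamma(65, 24).
Posterior mode = (α'−1)/β' = 64/24 = 8/3.

8/3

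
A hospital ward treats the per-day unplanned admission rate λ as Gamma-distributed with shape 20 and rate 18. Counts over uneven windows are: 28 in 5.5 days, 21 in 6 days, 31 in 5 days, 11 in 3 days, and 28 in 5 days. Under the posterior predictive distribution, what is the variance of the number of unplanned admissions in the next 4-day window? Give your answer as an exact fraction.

103416/7225

Total count: 28 + 21 + 31 + 11 + 28 = 119.
Total exposure: 5.5 + 6 + 5 + 3 + 5 = 24.5 days.
The Gamma prior is conjugate for the Poisson rate, so λ | data ~ Gamma(20+119, 18+24.5) = Gamma(139, 85/2).
The posterior predictive for a window of length T is Negative Binomial with variance T·α'·(β'+T)/β'² = 4·139·(93/2)/(7225/4) = 103416/7225.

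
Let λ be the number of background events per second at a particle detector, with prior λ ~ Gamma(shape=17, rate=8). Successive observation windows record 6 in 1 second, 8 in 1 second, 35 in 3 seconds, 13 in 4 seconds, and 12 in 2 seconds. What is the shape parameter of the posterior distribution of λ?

91

Total count: 6 + 8 + 35 + 13 + 12 = 74.
Total exposure: 1 + 1 + 3 + 4 + 2 = 11 seconds.
Gamma(α, β) with Poisson data over total exposure Σt gives posterior Gamma(α+Σx, β+Σt) = Gamma(91, 19).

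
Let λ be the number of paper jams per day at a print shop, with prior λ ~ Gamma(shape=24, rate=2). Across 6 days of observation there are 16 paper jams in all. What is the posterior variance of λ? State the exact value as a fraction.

5/8

Total count 16 over total exposure 6 days.
Posterior: α' = 24 + 16 = 40, β' = 2 + 6 = 8.
Posterior variance = α'/β'² = 40/64 = 5/8.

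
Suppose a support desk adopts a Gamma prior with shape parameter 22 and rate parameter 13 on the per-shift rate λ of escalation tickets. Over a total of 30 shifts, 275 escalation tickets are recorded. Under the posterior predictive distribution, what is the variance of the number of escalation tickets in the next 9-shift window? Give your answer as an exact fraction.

Total count 275 over total exposure 30 shifts.
Posterior: α' = 22 + 275 = 297, β' = 13 + 30 = 43.
The posterior predictive for a window of length T is Negative Binomial with variance T·α'·(β'+T)/β'² = 9·297·52/1849 = 138996/1849.

138996/1849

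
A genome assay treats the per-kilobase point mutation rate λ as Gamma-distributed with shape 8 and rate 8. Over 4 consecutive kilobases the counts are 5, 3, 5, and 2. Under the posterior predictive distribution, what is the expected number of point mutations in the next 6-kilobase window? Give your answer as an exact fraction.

23/2

Total count: 5 + 3 + 5 + 2 = 15.
Total exposure: 4 kilobases.
Conjugate update: add total count to the shape and total exposure to the rate, giving Gamma(23, 12).
Predictive mean over a 6-kilobase window = T·E[λ|data] = 6·23/12 = 23/2.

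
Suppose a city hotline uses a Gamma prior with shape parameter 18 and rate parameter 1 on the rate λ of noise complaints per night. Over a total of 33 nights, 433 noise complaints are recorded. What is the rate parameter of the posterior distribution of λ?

34

Total count 433 over total exposure 33 nights.
Gamma(α, β) with Poisson data over total exposure Σt gives posterior Gamma(α+Σx, β+Σt) = Gamma(451, 34).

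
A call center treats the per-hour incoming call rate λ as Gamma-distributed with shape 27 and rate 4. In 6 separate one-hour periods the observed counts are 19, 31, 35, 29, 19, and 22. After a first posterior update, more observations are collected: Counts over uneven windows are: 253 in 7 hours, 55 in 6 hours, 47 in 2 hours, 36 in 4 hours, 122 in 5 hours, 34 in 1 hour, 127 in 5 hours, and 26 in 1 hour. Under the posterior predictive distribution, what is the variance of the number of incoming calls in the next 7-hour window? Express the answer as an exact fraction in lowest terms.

296352/1681

Total count: 19 + 31 + 35 + 29 + 19 + 22 = 155.
Total exposure: 6 hours.
After the first batch: Gamma(27 + 155, 4 + 6) = Gamma(182, 10).
Total count: 253 + 55 + 47 + 36 + 122 + 34 + 127 + 26 = 700.
Total exposure: 7 + 6 + 2 + 4 + 5 + 1 + 5 + 1 = 31 hours.
After the second batch: Gamma(182 + 700, 10 + 31) = Gamma(882, 41).
The posterior predictive for a window of length T is Negative Binomial with variance T·α'·(β'+T)/β'² = 7·882·48/1681 = 296352/1681.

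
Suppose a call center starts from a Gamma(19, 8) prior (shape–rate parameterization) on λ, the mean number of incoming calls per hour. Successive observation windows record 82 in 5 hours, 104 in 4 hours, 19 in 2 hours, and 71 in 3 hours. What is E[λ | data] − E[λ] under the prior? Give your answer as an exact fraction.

Total count: 82 + 104 + 19 + 71 = 276.
Total exposure: 5 + 4 + 2 + 3 = 14 hours.
Gamma(α, β) with Poisson data over total exposure Σt gives posterior Gamma(α+Σx, β+Σt) = Gamma(295, 22).
Posterior mean = 295/22 = 295/22; prior mean = 19/8 = 19/8. Difference = 295/22 − 19/8 = 971/88.

971/88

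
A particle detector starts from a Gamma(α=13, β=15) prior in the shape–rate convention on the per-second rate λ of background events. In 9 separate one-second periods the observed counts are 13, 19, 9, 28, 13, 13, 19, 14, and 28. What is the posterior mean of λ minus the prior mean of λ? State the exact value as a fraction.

247/40

Total count: 13 + 19 + 9 + 28 + 13 + 13 + 19 + 14 + 28 = 156.
Total exposure: 9 seconds.
The Gamma prior is conjugate for the Poisson rate, so λ | data ~ Gamma(13+156, 15+9) = Gamma(169, 24).
Posterior mean = 169/24 = 169/24; prior mean = 13/15 = 13/15. Difference = 169/24 − 13/15 = 247/40.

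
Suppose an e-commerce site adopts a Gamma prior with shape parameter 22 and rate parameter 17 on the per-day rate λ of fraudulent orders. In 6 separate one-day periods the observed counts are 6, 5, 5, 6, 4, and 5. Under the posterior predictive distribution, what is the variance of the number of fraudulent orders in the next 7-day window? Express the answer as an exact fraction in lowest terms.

Total count: 6 + 5 + 5 + 6 + 4 + 5 = 31.
Total exposure: 6 days.
By Gamma–Poisson conjugacy, the posterior is Gamma(α + Σx, β + Σt) = Gamma(22 + 31, 17 + 6) = Gamma(53, 23).
The posterior predictive for a window of length T is Negative Binomial with variance T·α'·(β'+T)/β'² = 7·53·30/529 = 11130/529.

11130/529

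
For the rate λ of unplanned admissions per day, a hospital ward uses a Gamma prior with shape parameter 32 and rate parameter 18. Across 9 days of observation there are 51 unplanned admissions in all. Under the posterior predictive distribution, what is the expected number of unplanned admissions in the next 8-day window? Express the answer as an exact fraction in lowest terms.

664/27

Total count 51 over total exposure 9 days.
Posterior: α' = 32 + 51 = 83, β' = 18 + 9 = 27.
Predictive mean over an 8-day window = T·E[λ|data] = 8·83/27 = 664/27.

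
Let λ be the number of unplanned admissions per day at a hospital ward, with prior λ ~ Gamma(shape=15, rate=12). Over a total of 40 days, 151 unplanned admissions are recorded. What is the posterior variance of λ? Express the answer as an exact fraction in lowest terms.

83/1352

Total count 151 over total exposure 40 days.
Posterior: α' = 15 + 151 = 166, β' = 12 + 40 = 52.
Posterior variance = α'/β'² = 166/2704 = 83/1352.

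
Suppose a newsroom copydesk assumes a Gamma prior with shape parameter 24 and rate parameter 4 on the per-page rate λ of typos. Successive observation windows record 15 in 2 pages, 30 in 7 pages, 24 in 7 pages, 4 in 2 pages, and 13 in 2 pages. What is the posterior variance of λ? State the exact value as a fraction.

55/288

Total count: 15 + 30 + 24 + 4 + 13 = 86.
Total exposure: 2 + 7 + 7 + 2 + 2 = 20 pages.
Conjugate update: add total count to the shape and total exposure to the rate, giving Gamma(110, 24).
Posterior variance = α'/β'² = 110/576 = 55/288.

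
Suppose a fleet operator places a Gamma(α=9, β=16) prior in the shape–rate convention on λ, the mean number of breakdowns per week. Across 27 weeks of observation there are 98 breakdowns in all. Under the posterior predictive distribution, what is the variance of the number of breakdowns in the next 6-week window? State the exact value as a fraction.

31458/1849

Total count 98 over total exposure 27 weeks.
Posterior: α' = 9 + 98 = 107, β' = 16 + 27 = 43.
The posterior predictive for a window of length T is Negative Binomial with variance T·α'·(β'+T)/β'² = 6·107·49/1849 = 31458/1849.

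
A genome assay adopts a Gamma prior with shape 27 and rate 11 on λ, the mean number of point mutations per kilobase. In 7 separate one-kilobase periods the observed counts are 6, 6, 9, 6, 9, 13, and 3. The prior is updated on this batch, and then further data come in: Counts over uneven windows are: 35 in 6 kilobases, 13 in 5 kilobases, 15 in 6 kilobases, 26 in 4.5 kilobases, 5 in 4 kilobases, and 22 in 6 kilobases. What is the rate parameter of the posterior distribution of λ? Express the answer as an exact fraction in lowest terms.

99/2

Total count: 6 + 6 + 9 + 6 + 9 + 13 + 3 = 52.
Total exposure: 7 kilobases.
After the first batch: Gamma(27 + 52, 11 + 7) = Gamma(79, 18).
Total count: 35 + 13 + 15 + 26 + 5 + 22 = 116.
Total exposure: 6 + 5 + 6 + 4.5 + 4 + 6 = 31.5 kilobases.
After the second batch: Gamma(79 + 116, 18 + 31.5) = Gamma(195, 99/2).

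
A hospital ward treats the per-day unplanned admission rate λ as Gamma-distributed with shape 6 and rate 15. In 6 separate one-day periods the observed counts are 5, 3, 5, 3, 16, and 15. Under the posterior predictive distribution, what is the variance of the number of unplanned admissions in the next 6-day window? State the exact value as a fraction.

954/49

Total count: 5 + 3 + 5 + 3 + 16 + 15 = 47.
Total exposure: 6 days.
The Gamma prior is conjugate for the Poisson rate, so λ | data ~ Gamma(6+47, 15+6) = Gamma(53, 21).
The posterior predictive for a window of length T is Negative Binomial with variance T·α'·(β'+T)/β'² = 6·53·27/441 = 954/49.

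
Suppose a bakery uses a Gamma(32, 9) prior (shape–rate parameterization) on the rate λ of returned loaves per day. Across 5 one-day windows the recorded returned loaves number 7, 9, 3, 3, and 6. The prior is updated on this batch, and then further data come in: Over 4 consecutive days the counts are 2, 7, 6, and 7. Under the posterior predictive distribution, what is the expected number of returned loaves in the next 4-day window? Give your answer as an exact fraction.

164/9

Total count: 7 + 9 + 3 + 3 + 6 = 28.
Total exposure: 5 days.
After the first batch: Gamma(32 + 28, 9 + 5) = Gamma(60, 14).
Total count: 2 + 7 + 6 + 7 = 22.
Total exposure: 4 days.
After the second batch: Gamma(60 + 22, 14 + 4) = Gamma(82, 18).
Predictive mean over a 4-day window = T·E[λ|data] = 4·82/18 = 164/9.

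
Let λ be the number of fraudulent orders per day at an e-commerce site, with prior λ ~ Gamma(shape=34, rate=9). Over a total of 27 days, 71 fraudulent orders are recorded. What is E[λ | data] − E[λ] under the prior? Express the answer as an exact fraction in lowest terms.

-31/36

Total count 71 over total exposure 27 days.
Conjugate update: add total count to the shape and total exposure to the rate, giving Gamma(105, 36).
Posterior mean = 105/36 = 35/12; prior mean = 34/9 = 34/9. Difference = 35/12 − 34/9 = -31/36.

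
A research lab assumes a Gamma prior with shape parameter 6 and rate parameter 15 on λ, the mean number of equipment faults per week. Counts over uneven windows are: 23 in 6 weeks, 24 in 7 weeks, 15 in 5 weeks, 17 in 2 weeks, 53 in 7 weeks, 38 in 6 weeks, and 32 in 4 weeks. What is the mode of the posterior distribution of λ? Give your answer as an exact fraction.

Total count: 23 + 24 + 15 + 17 + 53 + 38 + 32 = 202.
Total exposure: 6 + 7 + 5 + 2 + 7 + 6 + 4 = 37 weeks.
The Gamma prior is conjugate for the Poisson rate, so λ | data ~ Gamma(6+202, 15+37) = Gamma(208, 52).
Posterior mode = (α'−1)/β' = 207/52.

207/52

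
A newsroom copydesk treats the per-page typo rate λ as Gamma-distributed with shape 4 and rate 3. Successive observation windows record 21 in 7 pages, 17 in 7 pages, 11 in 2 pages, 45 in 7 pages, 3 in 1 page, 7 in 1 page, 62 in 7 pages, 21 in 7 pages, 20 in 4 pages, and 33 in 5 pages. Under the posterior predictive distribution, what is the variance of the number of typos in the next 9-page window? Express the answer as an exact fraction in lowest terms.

Total count: 21 + 17 + 11 + 45 + 3 + 7 + 62 + 21 + 20 + 33 = 240.
Total exposure: 7 + 7 + 2 + 7 + 1 + 1 + 7 + 7 + 4 + 5 = 48 pages.
Conjugate update: add total count to the shape and total exposure to the rate, giving Gamma(244, 51).
The posterior predictive for a window of length T is Negative Binomial with variance T·α'·(β'+T)/β'² = 9·244·60/2601 = 14640/289.

14640/289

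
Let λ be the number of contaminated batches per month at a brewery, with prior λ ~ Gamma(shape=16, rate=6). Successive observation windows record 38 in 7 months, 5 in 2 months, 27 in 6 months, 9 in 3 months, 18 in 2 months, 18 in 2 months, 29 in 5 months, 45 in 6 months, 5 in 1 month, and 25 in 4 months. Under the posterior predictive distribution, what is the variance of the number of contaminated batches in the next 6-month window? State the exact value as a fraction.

Total count: 38 + 5 + 27 + 9 + 18 + 18 + 29 + 45 + 5 + 25 = 219.
Total exposure: 7 + 2 + 6 + 3 + 2 + 2 + 5 + 6 + 1 + 4 = 38 months.
Conjugate update: add total count to the shape and total exposure to the rate, giving Gamma(235, 44).
The posterior predictive for a window of length T is Negative Binomial with variance T·α'·(β'+T)/β'² = 6·235·50/1936 = 17625/484.

17625/484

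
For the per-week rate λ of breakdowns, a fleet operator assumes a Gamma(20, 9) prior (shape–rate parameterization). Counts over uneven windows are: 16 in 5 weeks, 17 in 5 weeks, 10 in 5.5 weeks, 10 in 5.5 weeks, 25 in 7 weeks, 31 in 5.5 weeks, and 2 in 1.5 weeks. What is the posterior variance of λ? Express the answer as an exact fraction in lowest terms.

131/1936

Total count: 16 + 17 + 10 + 10 + 25 + 31 + 2 = 111.
Total exposure: 5 + 5 + 5.5 + 5.5 + 7 + 5.5 + 1.5 = 35 weeks.
Posterior: α' = 20 + 111 = 131, β' = 9 + 35 = 44.
Posterior variance = α'/β'² = 131/1936.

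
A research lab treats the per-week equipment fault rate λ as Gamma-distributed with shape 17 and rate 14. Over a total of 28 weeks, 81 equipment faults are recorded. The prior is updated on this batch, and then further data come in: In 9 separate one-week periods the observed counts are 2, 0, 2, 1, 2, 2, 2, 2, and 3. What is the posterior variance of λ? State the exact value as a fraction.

38/867

Total count 81 over total exposure 28 weeks.
After the first batch: Gamma(17 + 81, 14 + 28) = Gamma(98, 42).
Total count: 2 + 0 + 2 + 1 + 2 + 2 + 2 + 2 + 3 = 16.
Total exposure: 9 weeks.
After the second batch: Gamma(98 + 16, 42 + 9) = Gamma(114, 51).
Posterior variance = α'/β'² = 114/2601 = 38/867.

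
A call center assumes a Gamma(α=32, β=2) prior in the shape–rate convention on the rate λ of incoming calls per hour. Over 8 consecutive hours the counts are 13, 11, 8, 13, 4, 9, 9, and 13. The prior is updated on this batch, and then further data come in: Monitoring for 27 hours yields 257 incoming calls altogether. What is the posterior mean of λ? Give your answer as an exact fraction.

369/37

Total count: 13 + 11 + 8 + 13 + 4 + 9 + 9 + 13 = 80.
Total exposure: 8 hours.
After the first batch: Gamma(32 + 80, 2 + 8) = Gamma(112, 10).
Total count 257 over total exposure 27 hours.
After the second batch: Gamma(112 + 257, 10 + 27) = Gamma(369, 37).
Posterior mean = α'/β' = 369/37.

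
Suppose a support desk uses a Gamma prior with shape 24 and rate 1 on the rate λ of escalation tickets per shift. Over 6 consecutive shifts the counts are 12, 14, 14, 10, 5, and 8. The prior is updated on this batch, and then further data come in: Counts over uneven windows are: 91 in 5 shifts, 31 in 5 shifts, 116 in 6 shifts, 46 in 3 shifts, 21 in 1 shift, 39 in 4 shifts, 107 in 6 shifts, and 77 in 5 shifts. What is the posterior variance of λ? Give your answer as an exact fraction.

Total count: 12 + 14 + 14 + 10 + 5 + 8 = 63.
Total exposure: 6 shifts.
After the first batch: Gamma(24 + 63, 1 + 6) = Gamma(87, 7).
Total count: 91 + 31 + 116 + 46 + 21 + 39 + 107 + 77 = 528.
Total exposure: 5 + 5 + 6 + 3 + 1 + 4 + 6 + 5 = 35 shifts.
After the second batch: Gamma(87 + 528, 7 + 35) = Gamma(615, 42).
Posterior variance = α'/β'² = 615/1764 = 205/588.

205/588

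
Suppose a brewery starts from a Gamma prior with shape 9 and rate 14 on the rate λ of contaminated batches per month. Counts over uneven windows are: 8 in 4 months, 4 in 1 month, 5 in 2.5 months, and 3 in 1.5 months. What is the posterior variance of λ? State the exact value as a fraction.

29/529

Total count: 8 + 4 + 5 + 3 = 20.
Total exposure: 4 + 1 + 2.5 + 1.5 = 9 months.
By Gamma–Poisson conjugacy, the posterior is Gamma(α + Σx, β + Σt) = Gamma(9 + 20, 14 + 9) = Gamma(29, 23).
Posterior variance = α'/β'² = 29/529.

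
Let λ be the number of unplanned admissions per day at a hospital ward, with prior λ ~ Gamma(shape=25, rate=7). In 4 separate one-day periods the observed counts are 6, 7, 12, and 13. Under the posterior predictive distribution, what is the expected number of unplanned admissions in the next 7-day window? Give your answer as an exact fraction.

Total count: 6 + 7 + 12 + 13 = 38.
Total exposure: 4 days.
By Gamma–Poisson conjugacy, the posterior is Gamma(α + Σx, β + Σt) = Gamma(25 + 38, 7 + 4) = Gamma(63, 11).
Predictive mean over a 7-day window = T·E[λ|data] = 7·63/11 = 441/11.

441/11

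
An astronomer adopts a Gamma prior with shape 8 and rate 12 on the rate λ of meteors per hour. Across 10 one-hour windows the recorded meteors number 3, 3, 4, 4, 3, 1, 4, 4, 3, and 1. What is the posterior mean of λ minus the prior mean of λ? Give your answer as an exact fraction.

35/33

Total count: 3 + 3 + 4 + 4 + 3 + 1 + 4 + 4 + 3 + 1 = 30.
Total exposure: 10 hours.
The Gamma prior is conjugate for the Poisson rate, so λ | data ~ Gamma(8+30, 12+10) = Gamma(38, 22).
Posterior mean = 38/22 = 19/11; prior mean = 8/12 = 2/3. Difference = 19/11 − 2/3 = 35/33.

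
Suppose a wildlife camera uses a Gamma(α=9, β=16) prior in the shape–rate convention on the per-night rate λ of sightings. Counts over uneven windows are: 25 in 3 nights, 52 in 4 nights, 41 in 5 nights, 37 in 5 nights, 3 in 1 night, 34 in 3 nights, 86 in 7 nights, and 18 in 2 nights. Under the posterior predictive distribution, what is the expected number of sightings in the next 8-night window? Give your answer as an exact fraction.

1220/23

Total count: 25 + 52 + 41 + 37 + 3 + 34 + 86 + 18 = 296.
Total exposure: 3 + 4 + 5 + 5 + 1 + 3 + 7 + 2 = 30 nights.
Gamma(α, β) with Poisson data over total exposure Σt gives posterior Gamma(α+Σx, β+Σt) = Gamma(305, 46).
Predictive mean over an 8-night window = T·E[λ|data] = 8·305/46 = 1220/23.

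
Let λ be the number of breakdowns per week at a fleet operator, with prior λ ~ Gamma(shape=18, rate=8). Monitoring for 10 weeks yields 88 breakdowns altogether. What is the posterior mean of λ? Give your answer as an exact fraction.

53/9

Total count 88 over total exposure 10 weeks.
Posterior: α' = 18 + 88 = 106, β' = 8 + 10 = 18.
Posterior mean = α'/β' = 106/18 = 53/9.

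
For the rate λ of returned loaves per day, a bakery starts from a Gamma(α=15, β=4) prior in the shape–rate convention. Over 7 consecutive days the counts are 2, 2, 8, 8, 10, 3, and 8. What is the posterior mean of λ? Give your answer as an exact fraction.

Total count: 2 + 2 + 8 + 8 + 10 + 3 + 8 = 41.
Total exposure: 7 days.
Posterior: α' = 15 + 41 = 56, β' = 4 + 7 = 11.
Posterior mean = α'/β' = 56/11.

56/11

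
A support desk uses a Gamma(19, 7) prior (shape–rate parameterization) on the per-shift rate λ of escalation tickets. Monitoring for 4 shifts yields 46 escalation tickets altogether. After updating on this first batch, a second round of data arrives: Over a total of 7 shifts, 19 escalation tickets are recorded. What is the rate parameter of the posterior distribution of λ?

18

Total count 46 over total exposure 4 shifts.
After the first batch: Gamma(19 + 46, 7 + 4) = Gamma(65, 11).
Total count 19 over total exposure 7 shifts.
After the second batch: Gamma(65 + 19, 11 + 7) = Gamma(84, 18).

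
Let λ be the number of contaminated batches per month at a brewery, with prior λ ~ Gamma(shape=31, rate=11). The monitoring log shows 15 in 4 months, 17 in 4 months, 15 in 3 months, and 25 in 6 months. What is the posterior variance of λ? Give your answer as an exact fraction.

Total count: 15 + 17 + 15 + 25 = 72.
Total exposure: 4 + 4 + 3 + 6 = 17 months.
Conjugate update: add total count to the shape and total exposure to the rate, giving Gamma(103, 28).
Posterior variance = α'/β'² = 103/784.

103/784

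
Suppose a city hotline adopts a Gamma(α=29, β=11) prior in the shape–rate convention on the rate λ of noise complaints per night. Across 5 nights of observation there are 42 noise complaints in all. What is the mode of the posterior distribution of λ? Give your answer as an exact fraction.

Total count 42 over total exposure 5 nights.
By Gamma–Poisson conjugacy, the posterior is Gamma(α + Σx, β + Σt) = Gamma(29 + 42, 11 + 5) = Gamma(71, 16).
Posterior mode = (α'−1)/β' = 70/16 = 35/8.

35/8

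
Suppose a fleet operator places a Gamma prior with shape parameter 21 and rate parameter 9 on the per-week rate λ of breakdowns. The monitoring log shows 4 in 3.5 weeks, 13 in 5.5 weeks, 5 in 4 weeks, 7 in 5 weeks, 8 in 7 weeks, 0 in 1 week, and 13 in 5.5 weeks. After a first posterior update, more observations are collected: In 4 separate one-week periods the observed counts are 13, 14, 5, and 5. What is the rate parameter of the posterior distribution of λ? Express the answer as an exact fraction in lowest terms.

Total count: 4 + 13 + 5 + 7 + 8 + 0 + 13 = 50.
Total exposure: 3.5 + 5.5 + 4 + 5 + 7 + 1 + 5.5 = 31.5 weeks.
After the first batch: Gamma(21 + 50, 9 + 31.5) = Gamma(71, 81/2).
Total count: 13 + 14 + 5 + 5 = 37.
Total exposure: 4 weeks.
After the second batch: Gamma(71 + 37, 81/2 + 4) = Gamma(108, 89/2).

89/2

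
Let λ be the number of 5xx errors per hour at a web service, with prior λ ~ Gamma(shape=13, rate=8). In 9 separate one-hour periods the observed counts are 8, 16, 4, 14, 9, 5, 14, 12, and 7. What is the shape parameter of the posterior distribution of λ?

Total count: 8 + 16 + 4 + 14 + 9 + 5 + 14 + 12 + 7 = 89.
Total exposure: 9 hours.
By Gamma–Poisson conjugacy, the posterior is Gamma(α + Σx, β + Σt) = Gamma(13 + 89, 8 + 9) = Gamma(102, 17).

102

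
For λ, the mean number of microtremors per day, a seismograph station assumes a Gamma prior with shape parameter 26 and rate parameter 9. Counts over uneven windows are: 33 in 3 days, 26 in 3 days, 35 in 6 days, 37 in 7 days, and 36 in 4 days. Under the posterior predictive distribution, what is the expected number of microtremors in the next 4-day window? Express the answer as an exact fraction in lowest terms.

193/8

Total count: 33 + 26 + 35 + 37 + 36 = 167.
Total exposure: 3 + 3 + 6 + 7 + 4 = 23 days.
By Gamma–Poisson conjugacy, the posterior is Gamma(α + Σx, β + Σt) = Gamma(26 + 167, 9 + 23) = Gamma(193, 32).
Predictive mean over a 4-day window = T·E[λ|data] = 4·193/32 = 193/8.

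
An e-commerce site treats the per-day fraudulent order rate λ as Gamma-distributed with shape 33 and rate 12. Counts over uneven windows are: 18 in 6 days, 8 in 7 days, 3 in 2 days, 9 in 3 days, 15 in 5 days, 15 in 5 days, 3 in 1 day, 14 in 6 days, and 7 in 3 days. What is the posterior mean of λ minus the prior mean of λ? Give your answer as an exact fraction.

Total count: 18 + 8 + 3 + 9 + 15 + 15 + 3 + 14 + 7 = 92.
Total exposure: 6 + 7 + 2 + 3 + 5 + 5 + 1 + 6 + 3 = 38 days.
By Gamma–Poisson conjugacy, the posterior is Gamma(α + Σx, β + Σt) = Gamma(33 + 92, 12 + 38) = Gamma(125, 50).
Posterior mean = 125/50 = 5/2; prior mean = 33/12 = 11/4. Difference = 5/2 − 11/4 = -1/4.

-1/4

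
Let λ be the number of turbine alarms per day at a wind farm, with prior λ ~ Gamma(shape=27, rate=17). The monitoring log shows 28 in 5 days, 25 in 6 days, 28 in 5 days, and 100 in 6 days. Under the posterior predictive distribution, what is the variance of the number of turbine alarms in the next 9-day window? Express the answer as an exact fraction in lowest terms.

Total count: 28 + 25 + 28 + 100 = 181.
Total exposure: 5 + 6 + 5 + 6 = 22 days.
Conjugate update: add total count to the shape and total exposure to the rate, giving Gamma(208, 39).
The posterior predictive for a window of length T is Negative Binomial with variance T·α'·(β'+T)/β'² = 9·208·48/1521 = 768/13.

768/13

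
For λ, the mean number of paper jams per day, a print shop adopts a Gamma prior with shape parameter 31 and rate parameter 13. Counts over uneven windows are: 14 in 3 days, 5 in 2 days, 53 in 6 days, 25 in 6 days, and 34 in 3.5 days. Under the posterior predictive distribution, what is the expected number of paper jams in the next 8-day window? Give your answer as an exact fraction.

2592/67

Total count: 14 + 5 + 53 + 25 + 34 = 131.
Total exposure: 3 + 2 + 6 + 6 + 3.5 = 20.5 days.
Conjugate update: add total count to the shape and total exposure to the rate, giving Gamma(162, 67/2).
Predictive mean over an 8-day window = T·E[λ|data] = 8·162/(67/2) = 2592/67.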